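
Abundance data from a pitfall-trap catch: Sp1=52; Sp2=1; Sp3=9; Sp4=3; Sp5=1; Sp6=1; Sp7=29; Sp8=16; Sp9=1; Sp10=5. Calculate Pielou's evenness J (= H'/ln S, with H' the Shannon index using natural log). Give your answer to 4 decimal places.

Total N = 52+1+9+3+1+1+29+16+1+5 = 118, so the proportions are 0.440678, 0.008475, 0.076271, 0.025424, 0.008475, 0.008475, 0.245763, 0.135593, 0.008475, 0.042373 (working shown to 6 dp, full precision carried).
H' = −Σ pᵢ ln pᵢ = −((-0.361110) + (-0.040430) + (-0.196281) + (-0.093358) + (-0.040430) + (-0.040430) + (-0.344901) + (-0.270928) + (-0.040430) + (-0.133951)) = 1.562246.
With S = 10 species, ln S = 2.302585, so J = 1.562246/2.302585 = 0.678475, i.e. 0.6785 to 4 decimal places.

0.6785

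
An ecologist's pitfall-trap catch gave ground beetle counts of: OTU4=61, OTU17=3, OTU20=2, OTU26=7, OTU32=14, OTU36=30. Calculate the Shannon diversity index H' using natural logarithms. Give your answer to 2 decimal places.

1.27

Total N = 61+3+2+7+14+30 = 117, so the proportions are 0.5214, 0.0256, 0.0171, 0.0598, 0.1197, 0.2564 (working shown to 4 dp, full precision carried).
Each pᵢ ln pᵢ term: 0.5214×(-0.6513)=-0.3396, 0.0256×(-3.6636)=-0.0939, 0.0171×(-4.0690)=-0.0696, 0.0598×(-2.8163)=-0.1685, 0.1197×(-2.1231)=-0.2540, 0.2564×(-1.3610)=-0.3490.
Sum = -1.2746, so H' = 1.27.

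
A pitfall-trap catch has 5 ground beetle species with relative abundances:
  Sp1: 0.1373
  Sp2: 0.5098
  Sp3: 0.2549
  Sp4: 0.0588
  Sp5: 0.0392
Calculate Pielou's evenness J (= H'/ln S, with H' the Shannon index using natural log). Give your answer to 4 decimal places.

0.7817

H' = −Σ pᵢ ln pᵢ = −((-0.272621) + (-0.343471) + (-0.348419) + (-0.166616) + (-0.126972)) = 1.258099 (working shown to 6 dp, full precision carried).
With S = 5 species, ln S = 1.609438, so J = 1.258099/1.609438 = 0.781701, i.e. 0.7817 to 4 decimal places.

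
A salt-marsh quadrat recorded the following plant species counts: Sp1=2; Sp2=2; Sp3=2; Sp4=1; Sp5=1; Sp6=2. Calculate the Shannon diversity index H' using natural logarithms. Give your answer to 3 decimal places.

Total N = 2+2+2+1+1+2 = 10, so the proportions are 0.2, 0.2, 0.2, 0.1, 0.1, 0.2 (working shown to 5 dp, full precision carried).
Each pᵢ ln pᵢ term: 0.2×(-1.60944)=-0.32189, 0.2×(-1.60944)=-0.32189, 0.2×(-1.60944)=-0.32189, 0.1×(-2.30259)=-0.23026, 0.1×(-2.30259)=-0.23026, 0.2×(-1.60944)=-0.32189.
Sum = -1.74807, so H' = 1.748.

1.748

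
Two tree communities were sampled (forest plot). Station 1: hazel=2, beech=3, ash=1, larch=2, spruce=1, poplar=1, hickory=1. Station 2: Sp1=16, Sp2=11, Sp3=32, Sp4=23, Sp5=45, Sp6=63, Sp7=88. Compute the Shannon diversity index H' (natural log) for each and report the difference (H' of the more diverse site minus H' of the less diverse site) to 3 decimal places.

0.104

Station 1: N=11, proportions 0.18182, 0.27273, 0.09091, 0.18182, 0.09091, 0.09091, 0.09091, giving H' = 1.84622 (working shown to 5 dp, full precision carried).
Station 2: N=278, proportions 0.05755, 0.03957, 0.11511, 0.08273, 0.16187, 0.22662, 0.31655, giving H' = 1.74244.
Difference = |1.84622 − 1.74244| = 0.10378, i.e. 0.104 to 3 decimal places.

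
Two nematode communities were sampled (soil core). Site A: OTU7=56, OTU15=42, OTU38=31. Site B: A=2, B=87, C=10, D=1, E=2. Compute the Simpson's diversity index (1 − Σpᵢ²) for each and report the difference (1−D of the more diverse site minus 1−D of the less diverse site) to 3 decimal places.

0.386

Site A: N=129, proportions 0.434109, 0.325581, 0.24031, giving 1−D = 0.647798 (working shown to 6 dp, full precision carried).
Site B: N=102, proportions 0.019608, 0.852941, 0.098039, 0.009804, 0.019608, giving 1−D = 0.262015.
Difference = |0.647798 − 0.262015| = 0.385783, i.e. 0.386 to 3 decimal places.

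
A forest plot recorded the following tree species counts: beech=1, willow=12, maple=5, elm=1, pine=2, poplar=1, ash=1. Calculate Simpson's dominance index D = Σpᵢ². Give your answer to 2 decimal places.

0.33

Total N = 1+12+5+1+2+1+1 = 23, so the proportions are 0.0435, 0.5217, 0.2174, 0.0435, 0.087, 0.0435, 0.0435 (working shown to 4 dp, full precision carried).
D = 0.0435² + 0.5217² + 0.2174² + 0.0435² + 0.087² + 0.0435² + 0.0435² = 0.0019 + 0.2722 + 0.0473 + 0.0019 + 0.0076 + 0.0019 + 0.0019 = 0.3346.
To 2 decimal places, D = 0.33.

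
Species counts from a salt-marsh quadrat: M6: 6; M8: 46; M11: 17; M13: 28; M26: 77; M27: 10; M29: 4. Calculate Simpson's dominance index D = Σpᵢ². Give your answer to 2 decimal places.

Total N = 6+46+17+28+77+10+4 = 188, so the proportions are 0.0319, 0.2447, 0.0904, 0.1489, 0.4096, 0.0532, 0.0213 (working shown to 4 dp, full precision carried).
D = 0.0319² + 0.2447² + 0.0904² + 0.1489² + 0.4096² + 0.0532² + 0.0213² = 0.0010 + 0.0599 + 0.0082 + 0.0222 + 0.1678 + 0.0028 + 0.0005 = 0.2623.
To 2 decimal places, D = 0.26.

0.26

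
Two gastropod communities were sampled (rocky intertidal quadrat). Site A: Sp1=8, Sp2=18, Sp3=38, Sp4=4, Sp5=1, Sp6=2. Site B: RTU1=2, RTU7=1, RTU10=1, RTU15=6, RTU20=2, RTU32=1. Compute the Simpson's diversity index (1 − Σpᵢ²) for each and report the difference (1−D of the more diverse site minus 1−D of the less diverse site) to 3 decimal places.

Site A: N=71, proportions 0.11268, 0.25352, 0.53521, 0.05634, 0.01408, 0.02817, giving 1−D = 0.63241 (working shown to 5 dp, full precision carried).
Site B: N=13, proportions 0.15385, 0.07692, 0.07692, 0.46154, 0.15385, 0.07692, giving 1−D = 0.72189.
Difference = |0.63241 − 0.72189| = 0.08948, i.e. 0.089 to 3 decimal places.

0.089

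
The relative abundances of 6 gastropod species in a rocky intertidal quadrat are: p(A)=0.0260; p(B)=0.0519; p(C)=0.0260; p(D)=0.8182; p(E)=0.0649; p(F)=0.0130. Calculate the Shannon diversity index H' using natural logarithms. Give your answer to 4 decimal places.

0.7414

Each pᵢ ln pᵢ term (working shown to 6 dp, full precision carried): 0.026×(-3.649659)=-0.094891, 0.0519×(-2.958436)=-0.153543, 0.026×(-3.649659)=-0.094891, 0.8182×(-0.200648)=-0.164171, 0.0649×(-2.734908)=-0.177496, 0.013×(-4.342806)=-0.056456.
Sum = -0.741448, so H' = 0.7414.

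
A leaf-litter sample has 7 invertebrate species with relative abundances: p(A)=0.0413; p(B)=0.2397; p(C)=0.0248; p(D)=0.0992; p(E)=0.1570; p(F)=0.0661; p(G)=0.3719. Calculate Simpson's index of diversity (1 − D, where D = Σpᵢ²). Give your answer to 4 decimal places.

D = 0.0413² + 0.2397² + 0.0248² + 0.0992² + 0.157² + 0.0661² + 0.3719² = 0.001706 + 0.057456 + 0.000615 + 0.009841 + 0.024649 + 0.004369 + 0.138310 = 0.236945 (working shown to 6 dp, full precision carried).
So 1 − D = 0.763055, i.e. 0.7631 to 4 decimal places.

0.7631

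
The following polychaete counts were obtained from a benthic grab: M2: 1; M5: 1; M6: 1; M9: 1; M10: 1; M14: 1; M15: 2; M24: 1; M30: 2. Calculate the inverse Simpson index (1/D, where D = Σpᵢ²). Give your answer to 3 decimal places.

8.067

Total N = 1+1+1+1+1+1+2+1+2 = 11, so the proportions are 0.0909091, 0.0909091, 0.0909091, 0.0909091, 0.0909091, 0.0909091, 0.1818182, 0.0909091, 0.1818182 (working shown to 7 dp, full precision carried).
D = 0.0909091² + 0.0909091² + 0.0909091² + 0.0909091² + 0.0909091² + 0.0909091² + 0.1818182² + 0.0909091² + 0.1818182² = 0.0082645 + 0.0082645 + 0.0082645 + 0.0082645 + 0.0082645 + 0.0082645 + 0.0330579 + 0.0082645 + 0.0330579 = 0.1239669.
So 1/D = 8.06667, i.e. 8.067 to 3 decimal places.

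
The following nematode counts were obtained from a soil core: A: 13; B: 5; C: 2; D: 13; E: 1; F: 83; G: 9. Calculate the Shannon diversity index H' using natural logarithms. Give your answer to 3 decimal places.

Total N = 13+5+2+13+1+83+9 = 126, so the proportions are 0.10317, 0.03968, 0.01587, 0.10317, 0.00794, 0.65873, 0.07143 (working shown to 5 dp, full precision carried).
Each pᵢ ln pᵢ term: 0.10317×(-2.27133)=-0.23434, 0.03968×(-3.22684)=-0.12805, 0.01587×(-4.14313)=-0.06576, 0.10317×(-2.27133)=-0.23434, 0.00794×(-4.83628)=-0.03838, 0.65873×(-0.41744)=-0.27498, 0.07143×(-2.63906)=-0.18850.
Sum = -1.16437, so H' = 1.164.

1.164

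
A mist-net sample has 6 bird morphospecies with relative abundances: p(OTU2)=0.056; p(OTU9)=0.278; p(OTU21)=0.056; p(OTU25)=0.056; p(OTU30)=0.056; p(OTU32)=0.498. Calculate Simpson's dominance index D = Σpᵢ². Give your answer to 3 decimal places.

0.338

D = 0.056² + 0.278² + 0.056² + 0.056² + 0.056² + 0.498² = 0.00314 + 0.07728 + 0.00314 + 0.00314 + 0.00314 + 0.24800 = 0.33783 (working shown to 5 dp, full precision carried).
To 3 decimal places, D = 0.338.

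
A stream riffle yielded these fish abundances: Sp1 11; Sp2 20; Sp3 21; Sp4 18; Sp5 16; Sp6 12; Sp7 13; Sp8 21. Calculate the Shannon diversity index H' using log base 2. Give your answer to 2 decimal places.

Total N = 11+20+21+18+16+12+13+21 = 132, so the proportions are 0.0833, 0.1515, 0.1591, 0.1364, 0.1212, 0.0909, 0.0985, 0.1591 (working shown to 4 dp, full precision carried).
Each pᵢ log₂ pᵢ term: 0.0833×(-3.5850)=-0.2987, 0.1515×(-2.7225)=-0.4125, 0.1591×(-2.6521)=-0.4219, 0.1364×(-2.8745)=-0.3920, 0.1212×(-3.0444)=-0.3690, 0.0909×(-3.4594)=-0.3145, 0.0985×(-3.3440)=-0.3293, 0.1591×(-2.6521)=-0.4219.
Sum = -2.9599, so H' = 2.96.

2.96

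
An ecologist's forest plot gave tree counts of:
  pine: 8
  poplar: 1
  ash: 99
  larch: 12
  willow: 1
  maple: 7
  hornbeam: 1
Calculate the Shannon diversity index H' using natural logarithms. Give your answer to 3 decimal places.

0.868

Total N = 8+1+99+12+1+7+1 = 129, so the proportions are 0.06202, 0.00775, 0.76744, 0.09302, 0.00775, 0.05426, 0.00775 (working shown to 5 dp, full precision carried).
Each pᵢ ln pᵢ term: 0.06202×(-2.78037)=-0.17243, 0.00775×(-4.85981)=-0.03767, 0.76744×(-0.26469)=-0.20314, 0.09302×(-2.37491)=-0.22092, 0.00775×(-4.85981)=-0.03767, 0.05426×(-2.91390)=-0.15812, 0.00775×(-4.85981)=-0.03767.
Sum = -0.86762, so H' = 0.868.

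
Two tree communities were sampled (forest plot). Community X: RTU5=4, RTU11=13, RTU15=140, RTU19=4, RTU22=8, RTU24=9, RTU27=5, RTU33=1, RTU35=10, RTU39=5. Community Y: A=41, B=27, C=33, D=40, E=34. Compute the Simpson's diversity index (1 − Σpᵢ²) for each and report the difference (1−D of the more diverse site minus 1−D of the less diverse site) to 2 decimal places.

0.30

Community X: N=199, proportions 0.020101, 0.065327, 0.703518, 0.020101, 0.040201, 0.045226, 0.025126, 0.005025, 0.050251, 0.025126, giving 1−D = 0.492513 (working shown to 6 dp, full precision carried).
Community Y: N=175, proportions 0.234286, 0.154286, 0.188571, 0.228571, 0.194286, giving 1−D = 0.795755.
Difference = |0.492513 − 0.795755| = 0.303242, i.e. 0.30 to 2 decimal places.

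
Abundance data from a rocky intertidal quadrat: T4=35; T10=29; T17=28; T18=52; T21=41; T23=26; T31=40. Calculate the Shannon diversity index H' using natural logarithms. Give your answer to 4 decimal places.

1.9184

Total N = 35+29+28+52+41+26+40 = 251, so the proportions are 0.139442, 0.115538, 0.111554, 0.207171, 0.163347, 0.103586, 0.159363 (working shown to 6 dp, full precision carried).
Each pᵢ ln pᵢ term: 0.139442×(-1.970105)=-0.274716, 0.115538×(-2.158157)=-0.249349, 0.111554×(-2.193248)=-0.244665, 0.207171×(-1.574209)=-0.326131, 0.163347×(-1.811881)=-0.295965, 0.103586×(-2.267356)=-0.234866, 0.159363×(-1.836573)=-0.292681.
Sum = -1.918372, so H' = 1.9184.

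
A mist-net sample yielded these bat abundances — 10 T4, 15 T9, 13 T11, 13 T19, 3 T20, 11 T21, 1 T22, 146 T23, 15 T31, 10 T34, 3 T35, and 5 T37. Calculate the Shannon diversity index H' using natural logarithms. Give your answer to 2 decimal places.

Total N = 10+15+13+13+3+11+1+146+15+10+3+5 = 245, so the proportions are 0.0408, 0.0612, 0.0531, 0.0531, 0.0122, 0.0449, 0.0041, 0.5959, 0.0612, 0.0408, 0.0122, 0.0204 (working shown to 4 dp, full precision carried).
Each pᵢ ln pᵢ term: 0.0408×(-3.1987)=-0.1306, 0.0612×(-2.7932)=-0.1710, 0.0531×(-2.9363)=-0.1558, 0.0531×(-2.9363)=-0.1558, 0.0122×(-4.4026)=-0.0539, 0.0449×(-3.1034)=-0.1393, 0.0041×(-5.5013)=-0.0225, 0.5959×(-0.5177)=-0.3085, 0.0612×(-2.7932)=-0.1710, 0.0408×(-3.1987)=-0.1306, 0.0122×(-4.4026)=-0.0539, 0.0204×(-3.8918)=-0.0794.
Sum = -1.5723, so H' = 1.57.

1.57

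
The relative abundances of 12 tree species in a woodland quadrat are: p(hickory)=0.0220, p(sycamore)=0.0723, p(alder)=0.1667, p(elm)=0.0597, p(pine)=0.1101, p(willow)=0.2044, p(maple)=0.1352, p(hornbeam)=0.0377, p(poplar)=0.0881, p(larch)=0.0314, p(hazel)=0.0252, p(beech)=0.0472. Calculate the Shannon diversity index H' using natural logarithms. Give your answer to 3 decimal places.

2.262

Each pᵢ ln pᵢ term (working shown to 5 dp, full precision carried): 0.022×(-3.81671)=-0.08397, 0.0723×(-2.62693)=-0.18993, 0.1667×(-1.79156)=-0.29865, 0.0597×(-2.81842)=-0.16826, 0.1101×(-2.20637)=-0.24292, 0.2044×(-1.58768)=-0.32452, 0.1352×(-2.00100)=-0.27054, 0.0377×(-3.27810)=-0.12358, 0.0881×(-2.42928)=-0.21402, 0.0314×(-3.46095)=-0.10867, 0.0252×(-3.68091)=-0.09276, 0.0472×(-3.05336)=-0.14412.
Sum = -2.26194, so H' = 2.262.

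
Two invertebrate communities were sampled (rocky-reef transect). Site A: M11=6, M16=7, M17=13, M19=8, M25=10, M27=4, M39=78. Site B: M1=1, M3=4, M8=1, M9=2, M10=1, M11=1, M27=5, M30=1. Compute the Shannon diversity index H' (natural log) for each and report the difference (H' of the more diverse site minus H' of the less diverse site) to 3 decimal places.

Site A: N=126, proportions 0.04762, 0.05556, 0.10317, 0.06349, 0.07937, 0.03175, 0.61905, giving H' = 1.32242 (working shown to 5 dp, full precision carried).
Site B: N=16, proportions 0.0625, 0.25, 0.0625, 0.125, 0.0625, 0.0625, 0.3125, 0.0625, giving H' = 1.83642.
Difference = |1.32242 − 1.83642| = 0.51400, i.e. 0.514 to 3 decimal places.

0.514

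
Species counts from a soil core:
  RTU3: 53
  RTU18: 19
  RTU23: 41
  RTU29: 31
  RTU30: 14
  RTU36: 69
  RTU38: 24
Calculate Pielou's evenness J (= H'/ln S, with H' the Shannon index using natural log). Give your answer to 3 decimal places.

Total N = 53+19+41+31+14+69+24 = 251, so the proportions are 0.21116, 0.0757, 0.16335, 0.12351, 0.05578, 0.2749, 0.09562 (working shown to 5 dp, full precision carried).
H' = −Σ pᵢ ln pᵢ = −((-0.32838) + (-0.19538) + (-0.29596) + (-0.25831) + (-0.16099) + (-0.35499) + (-0.22445)) = 1.81847.
With S = 7 species, ln S = 1.94591, so J = 1.81847/1.94591 = 0.93451, i.e. 0.935 to 3 decimal places.

0.935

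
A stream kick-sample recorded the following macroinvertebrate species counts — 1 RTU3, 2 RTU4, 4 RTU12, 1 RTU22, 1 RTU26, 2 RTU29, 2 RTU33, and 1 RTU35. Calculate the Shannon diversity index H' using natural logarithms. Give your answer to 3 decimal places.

Total N = 1+2+4+1+1+2+2+1 = 14, so the proportions are 0.07143, 0.14286, 0.28571, 0.07143, 0.07143, 0.14286, 0.14286, 0.07143 (working shown to 5 dp, full precision carried).
Each pᵢ ln pᵢ term: 0.07143×(-2.63906)=-0.18850, 0.14286×(-1.94591)=-0.27799, 0.28571×(-1.25276)=-0.35793, 0.07143×(-2.63906)=-0.18850, 0.07143×(-2.63906)=-0.18850, 0.14286×(-1.94591)=-0.27799, 0.14286×(-1.94591)=-0.27799, 0.07143×(-2.63906)=-0.18850.
Sum = -1.94591, so H' = 1.946.

1.946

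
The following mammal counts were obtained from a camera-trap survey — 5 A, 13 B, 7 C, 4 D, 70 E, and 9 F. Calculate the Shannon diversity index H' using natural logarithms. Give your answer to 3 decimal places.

Total N = 5+13+7+4+70+9 = 108, so the proportions are 0.0463, 0.12037, 0.06481, 0.03704, 0.64815, 0.08333 (working shown to 5 dp, full precision carried).
Each pᵢ ln pᵢ term: 0.0463×(-3.07269)=-0.14225, 0.12037×(-2.11718)=-0.25485, 0.06481×(-2.73622)=-0.17735, 0.03704×(-3.29584)=-0.12207, 0.64815×(-0.43364)=-0.28106, 0.08333×(-2.48491)=-0.20708.
Sum = -1.18465, so H' = 1.185.

1.185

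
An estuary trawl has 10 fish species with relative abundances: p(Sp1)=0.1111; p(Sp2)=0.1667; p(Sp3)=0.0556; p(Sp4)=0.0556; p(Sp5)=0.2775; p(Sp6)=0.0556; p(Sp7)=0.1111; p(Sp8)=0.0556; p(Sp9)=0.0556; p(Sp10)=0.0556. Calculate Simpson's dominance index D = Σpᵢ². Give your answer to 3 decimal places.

0.148

D = 0.1111² + 0.1667² + 0.0556² + 0.0556² + 0.2775² + 0.0556² + 0.1111² + 0.0556² + 0.0556² + 0.0556² = 0.01234 + 0.02779 + 0.00309 + 0.00309 + 0.07701 + 0.00309 + 0.01234 + 0.00309 + 0.00309 + 0.00309 = 0.14803 (working shown to 5 dp, full precision carried).
To 3 decimal places, D = 0.148.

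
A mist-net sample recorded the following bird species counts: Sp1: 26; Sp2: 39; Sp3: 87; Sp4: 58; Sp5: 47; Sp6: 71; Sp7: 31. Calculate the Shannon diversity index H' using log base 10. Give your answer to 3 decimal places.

0.811

Total N = 26+39+87+58+47+71+31 = 359, so the proportions are 0.07242, 0.10864, 0.24234, 0.16156, 0.13092, 0.19777, 0.08635 (working shown to 5 dp, full precision carried).
Each pᵢ log₁₀ pᵢ term: 0.07242×(-1.14012)=-0.08257, 0.10864×(-0.96403)=-0.10473, 0.24234×(-0.61558)=-0.14918, 0.16156×(-0.79167)=-0.12790, 0.13092×(-0.88300)=-0.11560, 0.19777×(-0.70384)=-0.13920, 0.08635×(-1.06373)=-0.09185.
Sum = -0.81103, so H' = 0.811.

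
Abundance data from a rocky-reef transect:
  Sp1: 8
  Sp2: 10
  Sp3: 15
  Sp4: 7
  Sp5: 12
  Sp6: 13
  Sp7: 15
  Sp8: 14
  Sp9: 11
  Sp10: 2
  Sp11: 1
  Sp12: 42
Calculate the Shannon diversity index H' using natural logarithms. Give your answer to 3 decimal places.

2.215

Total N = 8+10+15+7+12+13+15+14+11+2+1+42 = 150, so the proportions are 0.05333, 0.06667, 0.1, 0.04667, 0.08, 0.08667, 0.1, 0.09333, 0.07333, 0.01333, 0.00667, 0.28 (working shown to 5 dp, full precision carried).
Each pᵢ ln pᵢ term: 0.05333×(-2.93119)=-0.15633, 0.06667×(-2.70805)=-0.18054, 0.1×(-2.30259)=-0.23026, 0.04667×(-3.06473)=-0.14302, 0.08×(-2.52573)=-0.20206, 0.08667×(-2.44569)=-0.21196, 0.1×(-2.30259)=-0.23026, 0.09333×(-2.37158)=-0.22135, 0.07333×(-2.61274)=-0.19160, 0.01333×(-4.31749)=-0.05757, 0.00667×(-5.01064)=-0.03340, 0.28×(-1.27297)=-0.35643.
Sum = -2.21477, so H' = 2.215.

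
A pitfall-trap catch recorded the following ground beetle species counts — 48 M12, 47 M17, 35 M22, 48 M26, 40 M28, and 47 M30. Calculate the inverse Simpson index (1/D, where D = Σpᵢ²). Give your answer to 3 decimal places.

5.926

Total N = 48+47+35+48+40+47 = 265, so the proportions are 0.1811321, 0.1773585, 0.1320755, 0.1811321, 0.1509434, 0.1773585 (working shown to 7 dp, full precision carried).
D = 0.1811321² + 0.1773585² + 0.1320755² + 0.1811321² + 0.1509434² + 0.1773585² = 0.0328088 + 0.0314560 + 0.0174439 + 0.0328088 + 0.0227839 + 0.0314560 = 0.1687576.
So 1/D = 5.92566, i.e. 5.926 to 3 decimal places.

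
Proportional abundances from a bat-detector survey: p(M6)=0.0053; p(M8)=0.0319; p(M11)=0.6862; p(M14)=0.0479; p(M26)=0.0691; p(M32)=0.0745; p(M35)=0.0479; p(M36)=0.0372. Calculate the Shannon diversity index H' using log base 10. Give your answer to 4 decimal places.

0.5158

Each pᵢ log₁₀ pᵢ term (working shown to 6 dp, full precision carried): 0.0053×(-2.275724)=-0.012061, 0.0319×(-1.496209)=-0.047729, 0.6862×(-0.163549)=-0.112228, 0.0479×(-1.319664)=-0.063212, 0.0691×(-1.160522)=-0.080192, 0.0745×(-1.127844)=-0.084024, 0.0479×(-1.319664)=-0.063212, 0.0372×(-1.429457)=-0.053176.
Sum = -0.515834, so H' = 0.5158.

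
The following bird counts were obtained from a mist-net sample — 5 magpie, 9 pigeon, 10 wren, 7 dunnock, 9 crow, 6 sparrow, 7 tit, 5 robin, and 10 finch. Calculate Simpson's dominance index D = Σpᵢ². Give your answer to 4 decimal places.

0.1181

Total N = 5+9+10+7+9+6+7+5+10 = 68, so the proportions are 0.073529, 0.132353, 0.147059, 0.102941, 0.132353, 0.088235, 0.102941, 0.073529, 0.147059 (working shown to 6 dp, full precision carried).
D = 0.073529² + 0.132353² + 0.147059² + 0.102941² + 0.132353² + 0.088235² + 0.102941² + 0.073529² + 0.147059² = 0.005407 + 0.017517 + 0.021626 + 0.010597 + 0.017517 + 0.007785 + 0.010597 + 0.005407 + 0.021626 = 0.118080.
To 4 decimal places, D = 0.1181.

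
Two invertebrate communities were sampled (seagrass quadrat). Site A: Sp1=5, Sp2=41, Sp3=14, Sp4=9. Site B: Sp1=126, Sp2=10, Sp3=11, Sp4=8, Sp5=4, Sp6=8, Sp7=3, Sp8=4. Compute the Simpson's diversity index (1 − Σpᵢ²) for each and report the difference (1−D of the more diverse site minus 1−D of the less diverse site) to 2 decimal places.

Site A: N=69, proportions 0.07246, 0.5942, 0.2029, 0.13043, giving 1−D = 0.58349 (working shown to 5 dp, full precision carried).
Site B: N=174, proportions 0.72414, 0.05747, 0.06322, 0.04598, 0.02299, 0.04598, 0.01724, 0.02299, giving 1−D = 0.46274.
Difference = |0.58349 − 0.46274| = 0.12075, i.e. 0.12 to 2 decimal places.

0.12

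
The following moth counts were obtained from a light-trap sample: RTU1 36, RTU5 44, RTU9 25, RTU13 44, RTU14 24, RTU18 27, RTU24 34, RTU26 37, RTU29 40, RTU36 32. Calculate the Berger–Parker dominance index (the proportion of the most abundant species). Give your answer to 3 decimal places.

Total N = 36+44+25+44+24+27+34+37+40+32 = 343, so the proportions are 0.10496, 0.12828, 0.07289, 0.12828, 0.06997, 0.07872, 0.09913, 0.10787, 0.11662, 0.09329 (working shown to 5 dp, full precision carried).
The largest proportion is 0.12828, i.e. d = 0.128 to 3 decimal places.

0.128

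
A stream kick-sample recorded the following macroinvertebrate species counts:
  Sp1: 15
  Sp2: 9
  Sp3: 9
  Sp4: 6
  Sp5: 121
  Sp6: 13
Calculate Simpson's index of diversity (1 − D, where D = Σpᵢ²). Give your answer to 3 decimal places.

Total N = 15+9+9+6+121+13 = 173, so the proportions are 0.08671, 0.05202, 0.05202, 0.03468, 0.69942, 0.07514 (working shown to 5 dp, full precision carried).
D = 0.08671² + 0.05202² + 0.05202² + 0.03468² + 0.69942² + 0.07514² = 0.00752 + 0.00271 + 0.00271 + 0.00120 + 0.48919 + 0.00565 = 0.50897.
So 1 − D = 0.49103, i.e. 0.491 to 3 decimal places.

0.491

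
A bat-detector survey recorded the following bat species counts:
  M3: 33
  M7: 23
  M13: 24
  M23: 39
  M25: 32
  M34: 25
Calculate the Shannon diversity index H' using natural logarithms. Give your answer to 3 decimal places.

1.773

Total N = 33+23+24+39+32+25 = 176, so the proportions are 0.1875, 0.13068, 0.13636, 0.22159, 0.18182, 0.14205 (working shown to 5 dp, full precision carried).
Each pᵢ ln pᵢ term: 0.1875×(-1.67398)=-0.31387, 0.13068×(-2.03499)=-0.26594, 0.13636×(-1.99243)=-0.27170, 0.22159×(-1.50692)=-0.33392, 0.18182×(-1.70475)=-0.30995, 0.14205×(-1.95161)=-0.27722.
Sum = -1.77259, so H' = 1.773.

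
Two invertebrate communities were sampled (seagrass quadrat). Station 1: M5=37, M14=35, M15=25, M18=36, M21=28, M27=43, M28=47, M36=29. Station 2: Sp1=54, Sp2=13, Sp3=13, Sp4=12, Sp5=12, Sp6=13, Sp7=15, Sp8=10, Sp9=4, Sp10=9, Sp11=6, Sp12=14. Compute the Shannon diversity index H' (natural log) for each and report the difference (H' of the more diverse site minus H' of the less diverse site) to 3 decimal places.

0.181

Station 1: N=280, proportions 0.132143, 0.125, 0.089286, 0.128571, 0.1, 0.153571, 0.167857, 0.103571, giving H' = 2.059213 (working shown to 6 dp, full precision carried).
Station 2: N=175, proportions 0.308571, 0.074286, 0.074286, 0.068571, 0.068571, 0.074286, 0.085714, 0.057143, 0.022857, 0.051429, 0.034286, 0.08, giving H' = 2.240557.
Difference = |2.059213 − 2.240557| = 0.181344, i.e. 0.181 to 3 decimal places.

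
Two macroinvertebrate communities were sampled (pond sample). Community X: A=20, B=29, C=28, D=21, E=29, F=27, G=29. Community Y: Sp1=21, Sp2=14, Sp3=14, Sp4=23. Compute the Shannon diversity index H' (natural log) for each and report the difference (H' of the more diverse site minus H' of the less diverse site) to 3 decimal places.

0.575

Community X: N=183, proportions 0.10929, 0.15847, 0.15301, 0.11475, 0.15847, 0.14754, 0.15847, giving H' = 1.93575 (working shown to 5 dp, full precision carried).
Community Y: N=72, proportions 0.29167, 0.19444, 0.19444, 0.31944, giving H' = 1.36076.
Difference = |1.93575 − 1.36076| = 0.57499, i.e. 0.575 to 3 decimal places.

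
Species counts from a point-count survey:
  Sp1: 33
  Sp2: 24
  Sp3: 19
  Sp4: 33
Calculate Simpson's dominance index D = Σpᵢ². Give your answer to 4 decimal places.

Total N = 33+24+19+33 = 109, so the proportions are 0.302752, 0.220183, 0.174312, 0.302752 (working shown to 6 dp, full precision carried).
D = 0.302752² + 0.220183² + 0.174312² + 0.302752² = 0.091659 + 0.048481 + 0.030385 + 0.091659 = 0.262183.
To 4 decimal places, D = 0.2622.

0.2622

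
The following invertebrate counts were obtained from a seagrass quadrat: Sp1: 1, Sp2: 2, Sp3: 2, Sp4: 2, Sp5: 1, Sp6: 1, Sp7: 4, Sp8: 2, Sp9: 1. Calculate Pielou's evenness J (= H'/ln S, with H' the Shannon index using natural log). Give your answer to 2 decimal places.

0.95

Total N = 1+2+2+2+1+1+4+2+1 = 16, so the proportions are 0.0625, 0.125, 0.125, 0.125, 0.0625, 0.0625, 0.25, 0.125, 0.0625 (working shown to 4 dp, full precision carried).
H' = −Σ pᵢ ln pᵢ = −((-0.1733) + (-0.2599) + (-0.2599) + (-0.2599) + (-0.1733) + (-0.1733) + (-0.3466) + (-0.2599) + (-0.1733)) = 2.0794.
With S = 9 species, ln S = 2.1972, so J = 2.0794/2.1972 = 0.9464, i.e. 0.95 to 2 decimal places.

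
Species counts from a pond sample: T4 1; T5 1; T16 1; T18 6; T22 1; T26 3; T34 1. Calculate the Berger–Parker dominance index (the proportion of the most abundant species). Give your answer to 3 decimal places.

Total N = 1+1+1+6+1+3+1 = 14, so the proportions are 0.07143, 0.07143, 0.07143, 0.42857, 0.07143, 0.21429, 0.07143 (working shown to 5 dp, full precision carried).
The largest proportion is 0.42857, i.e. d = 0.429 to 3 decimal places.

0.429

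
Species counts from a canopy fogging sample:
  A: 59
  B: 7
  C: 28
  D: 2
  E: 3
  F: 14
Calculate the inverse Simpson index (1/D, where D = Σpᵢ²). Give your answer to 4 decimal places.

2.8231

Total N = 59+7+28+2+3+14 = 113, so the proportions are 0.5221239, 0.0619469, 0.2477876, 0.0176991, 0.0265487, 0.1238938 (working shown to 7 dp, full precision carried).
D = 0.5221239² + 0.0619469² + 0.2477876² + 0.0176991² + 0.0265487² + 0.1238938² = 0.2726134 + 0.0038374 + 0.0613987 + 0.0003133 + 0.0007048 + 0.0153497 = 0.3542172.
So 1/D = 2.823126, i.e. 2.8231 to 4 decimal places.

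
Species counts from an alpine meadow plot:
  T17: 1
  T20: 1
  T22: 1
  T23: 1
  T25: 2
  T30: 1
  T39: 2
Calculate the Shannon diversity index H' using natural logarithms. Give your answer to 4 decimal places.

1.8892

Total N = 1+1+1+1+2+1+2 = 9, so the proportions are 0.111111, 0.111111, 0.111111, 0.111111, 0.222222, 0.111111, 0.222222 (working shown to 6 dp, full precision carried).
Each pᵢ ln pᵢ term: 0.111111×(-2.197225)=-0.244136, 0.111111×(-2.197225)=-0.244136, 0.111111×(-2.197225)=-0.244136, 0.111111×(-2.197225)=-0.244136, 0.222222×(-1.504077)=-0.334239, 0.111111×(-2.197225)=-0.244136, 0.222222×(-1.504077)=-0.334239.
Sum = -1.889159, so H' = 1.8892.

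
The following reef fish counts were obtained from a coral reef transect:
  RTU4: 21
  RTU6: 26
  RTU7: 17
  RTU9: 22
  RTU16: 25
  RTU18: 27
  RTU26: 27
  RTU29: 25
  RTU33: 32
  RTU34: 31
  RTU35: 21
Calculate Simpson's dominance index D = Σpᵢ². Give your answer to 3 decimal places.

Total N = 21+26+17+22+25+27+27+25+32+31+21 = 274, so the proportions are 0.07664, 0.09489, 0.06204, 0.08029, 0.09124, 0.09854, 0.09854, 0.09124, 0.11679, 0.11314, 0.07664 (working shown to 5 dp, full precision carried).
D = 0.07664² + 0.09489² + 0.06204² + 0.08029² + 0.09124² + 0.09854² + 0.09854² + 0.09124² + 0.11679² + 0.11314² + 0.07664² = 0.00587 + 0.00900 + 0.00385 + 0.00645 + 0.00832 + 0.00971 + 0.00971 + 0.00832 + 0.01364 + 0.01280 + 0.00587 = 0.09356.
To 3 decimal places, D = 0.094.

0.094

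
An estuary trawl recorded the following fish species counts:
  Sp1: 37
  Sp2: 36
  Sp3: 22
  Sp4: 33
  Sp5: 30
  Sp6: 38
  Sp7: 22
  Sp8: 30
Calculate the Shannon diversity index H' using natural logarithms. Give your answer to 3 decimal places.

2.061

Total N = 37+36+22+33+30+38+22+30 = 248, so the proportions are 0.14919, 0.14516, 0.08871, 0.13306, 0.12097, 0.15323, 0.08871, 0.12097 (working shown to 5 dp, full precision carried).
Each pᵢ ln pᵢ term: 0.14919×(-1.90251)=-0.28384, 0.14516×(-1.92991)=-0.28015, 0.08871×(-2.42239)=-0.21489, 0.13306×(-2.01692)=-0.26838, 0.12097×(-2.11223)=-0.25551, 0.15323×(-1.87584)=-0.28743, 0.08871×(-2.42239)=-0.21489, 0.12097×(-2.11223)=-0.25551.
Sum = -2.06060, so H' = 2.061.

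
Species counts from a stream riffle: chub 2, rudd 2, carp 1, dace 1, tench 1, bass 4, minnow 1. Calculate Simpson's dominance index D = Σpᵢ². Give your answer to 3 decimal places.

Total N = 2+2+1+1+1+4+1 = 12, so the proportions are 0.16667, 0.16667, 0.08333, 0.08333, 0.08333, 0.33333, 0.08333 (working shown to 5 dp, full precision carried).
D = 0.16667² + 0.16667² + 0.08333² + 0.08333² + 0.08333² + 0.33333² + 0.08333² = 0.02778 + 0.02778 + 0.00694 + 0.00694 + 0.00694 + 0.11111 + 0.00694 = 0.19444.
To 3 decimal places, D = 0.194.

0.194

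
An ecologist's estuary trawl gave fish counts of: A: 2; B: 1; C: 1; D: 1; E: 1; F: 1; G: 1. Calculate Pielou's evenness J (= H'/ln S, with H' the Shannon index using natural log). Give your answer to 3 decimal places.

Total N = 2+1+1+1+1+1+1 = 8, so the proportions are 0.25, 0.125, 0.125, 0.125, 0.125, 0.125, 0.125 (working shown to 5 dp, full precision carried).
H' = −Σ pᵢ ln pᵢ = −((-0.34657) + (-0.25993) + (-0.25993) + (-0.25993) + (-0.25993) + (-0.25993) + (-0.25993)) = 1.90615.
With S = 7 species, ln S = 1.94591, so J = 1.90615/1.94591 = 0.97957, i.e. 0.980 to 3 decimal places.

0.980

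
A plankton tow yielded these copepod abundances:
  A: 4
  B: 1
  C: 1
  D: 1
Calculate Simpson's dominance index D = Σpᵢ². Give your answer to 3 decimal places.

Total N = 4+1+1+1 = 7, so the proportions are 0.57143, 0.14286, 0.14286, 0.14286 (working shown to 5 dp, full precision carried).
D = 0.57143² + 0.14286² + 0.14286² + 0.14286² = 0.32653 + 0.02041 + 0.02041 + 0.02041 = 0.38776.
To 3 decimal places, D = 0.388.

0.388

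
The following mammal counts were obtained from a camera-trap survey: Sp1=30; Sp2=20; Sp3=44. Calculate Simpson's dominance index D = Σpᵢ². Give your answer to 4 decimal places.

Total N = 30+20+44 = 94, so the proportions are 0.319149, 0.212766, 0.468085 (working shown to 6 dp, full precision carried).
D = 0.319149² + 0.212766² + 0.468085² = 0.101856 + 0.045269 + 0.219104 = 0.366229.
To 4 decimal places, D = 0.3662.

0.3662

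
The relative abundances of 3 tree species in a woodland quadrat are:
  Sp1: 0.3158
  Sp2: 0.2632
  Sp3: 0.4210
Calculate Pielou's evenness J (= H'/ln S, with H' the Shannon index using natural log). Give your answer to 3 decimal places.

H' = −Σ pᵢ ln pᵢ = −((-0.36401) + (-0.35133) + (-0.36422)) = 1.07955 (working shown to 5 dp, full precision carried).
With S = 3 species, ln S = 1.09861, so J = 1.07955/1.09861 = 0.98265, i.e. 0.983 to 3 decimal places.

0.983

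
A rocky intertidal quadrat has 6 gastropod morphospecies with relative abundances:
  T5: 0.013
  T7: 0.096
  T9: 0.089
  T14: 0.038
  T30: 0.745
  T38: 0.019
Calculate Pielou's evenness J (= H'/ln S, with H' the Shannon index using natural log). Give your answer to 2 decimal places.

H' = −Σ pᵢ ln pᵢ = −((-0.0565) + (-0.2250) + (-0.2153) + (-0.1243) + (-0.2193) + (-0.0753)) = 0.9156 (working shown to 4 dp, full precision carried).
With S = 6 species, ln S = 1.7918, so J = 0.9156/1.7918 = 0.5110, i.e. 0.51 to 2 decimal places.

0.51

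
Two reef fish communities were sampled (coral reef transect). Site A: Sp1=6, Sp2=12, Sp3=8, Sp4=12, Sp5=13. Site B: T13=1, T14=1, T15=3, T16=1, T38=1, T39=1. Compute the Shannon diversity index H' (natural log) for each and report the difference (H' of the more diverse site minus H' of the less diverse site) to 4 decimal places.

0.0958

Site A: N=51, proportions 0.117647, 0.235294, 0.156863, 0.235294, 0.254902, giving H' = 1.571665 (working shown to 6 dp, full precision carried).
Site B: N=8, proportions 0.125, 0.125, 0.375, 0.125, 0.125, 0.125, giving H' = 1.667462.
Difference = |1.571665 − 1.667462| = 0.095797, i.e. 0.0958 to 4 decimal places.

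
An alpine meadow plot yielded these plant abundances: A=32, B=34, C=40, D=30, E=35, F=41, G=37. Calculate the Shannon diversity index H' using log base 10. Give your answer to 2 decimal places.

Total N = 32+34+40+30+35+41+37 = 249, so the proportions are 0.1285, 0.1365, 0.1606, 0.1205, 0.1406, 0.1647, 0.1486 (working shown to 4 dp, full precision carried).
Each pᵢ log₁₀ pᵢ term: 0.1285×(-0.8910)=-0.1145, 0.1365×(-0.8647)=-0.1181, 0.1606×(-0.7941)=-0.1276, 0.1205×(-0.9191)=-0.1107, 0.1406×(-0.8521)=-0.1198, 0.1647×(-0.7834)=-0.1290, 0.1486×(-0.8280)=-0.1230.
Sum = -0.8427, so H' = 0.84.

0.84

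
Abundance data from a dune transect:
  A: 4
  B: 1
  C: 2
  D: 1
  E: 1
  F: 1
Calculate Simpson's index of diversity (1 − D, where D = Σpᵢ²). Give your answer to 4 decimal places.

Total N = 4+1+2+1+1+1 = 10, so the proportions are 0.4, 0.1, 0.2, 0.1, 0.1, 0.1 (working shown to 6 dp, full precision carried).
D = 0.4² + 0.1² + 0.2² + 0.1² + 0.1² + 0.1² = 0.160000 + 0.010000 + 0.040000 + 0.010000 + 0.010000 + 0.010000 = 0.240000.
So 1 − D = 0.760000, i.e. 0.7600 to 4 decimal places.

0.7600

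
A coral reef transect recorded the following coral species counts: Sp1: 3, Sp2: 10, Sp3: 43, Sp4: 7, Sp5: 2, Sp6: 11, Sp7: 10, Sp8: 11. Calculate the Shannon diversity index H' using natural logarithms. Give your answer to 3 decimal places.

1.700

Total N = 3+10+43+7+2+11+10+11 = 97, so the proportions are 0.03093, 0.10309, 0.4433, 0.07216, 0.02062, 0.1134, 0.10309, 0.1134 (working shown to 5 dp, full precision carried).
Each pᵢ ln pᵢ term: 0.03093×(-3.47610)=-0.10751, 0.10309×(-2.27213)=-0.23424, 0.4433×(-0.81351)=-0.36063, 0.07216×(-2.62880)=-0.18971, 0.02062×(-3.88156)=-0.08003, 0.1134×(-2.17682)=-0.24686, 0.10309×(-2.27213)=-0.23424, 0.1134×(-2.17682)=-0.24686.
Sum = -1.70007, so H' = 1.700.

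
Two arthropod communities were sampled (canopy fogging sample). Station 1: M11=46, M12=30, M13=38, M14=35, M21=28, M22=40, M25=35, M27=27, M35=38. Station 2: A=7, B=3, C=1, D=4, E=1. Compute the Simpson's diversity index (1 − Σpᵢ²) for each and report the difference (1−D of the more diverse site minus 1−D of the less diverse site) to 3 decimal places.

0.183

Station 1: N=317, proportions 0.14511, 0.094637, 0.119874, 0.11041, 0.088328, 0.126183, 0.11041, 0.085174, 0.119874, giving 1−D = 0.885888 (working shown to 6 dp, full precision carried).
Station 2: N=16, proportions 0.4375, 0.1875, 0.0625, 0.25, 0.0625, giving 1−D = 0.703125.
Difference = |0.885888 − 0.703125| = 0.182763, i.e. 0.183 to 3 decimal places.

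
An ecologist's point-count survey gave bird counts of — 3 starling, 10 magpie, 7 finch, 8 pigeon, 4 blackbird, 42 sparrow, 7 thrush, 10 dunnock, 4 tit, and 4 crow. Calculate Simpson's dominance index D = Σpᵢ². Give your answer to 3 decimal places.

Total N = 3+10+7+8+4+42+7+10+4+4 = 99, so the proportions are 0.0303, 0.10101, 0.07071, 0.08081, 0.0404, 0.42424, 0.07071, 0.10101, 0.0404, 0.0404 (working shown to 5 dp, full precision carried).
D = 0.0303² + 0.10101² + 0.07071² + 0.08081² + 0.0404² + 0.42424² + 0.07071² + 0.10101² + 0.0404² + 0.0404² = 0.00092 + 0.01020 + 0.00500 + 0.00653 + 0.00163 + 0.17998 + 0.00500 + 0.01020 + 0.00163 + 0.00163 = 0.22273.
To 3 decimal places, D = 0.223.

0.223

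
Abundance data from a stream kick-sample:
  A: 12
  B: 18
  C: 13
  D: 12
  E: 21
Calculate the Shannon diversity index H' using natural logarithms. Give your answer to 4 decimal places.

Total N = 12+18+13+12+21 = 76, so the proportions are 0.157895, 0.236842, 0.171053, 0.157895, 0.276316 (working shown to 6 dp, full precision carried).
Each pᵢ ln pᵢ term: 0.157895×(-1.845827)=-0.291446, 0.236842×(-1.440362)=-0.341138, 0.171053×(-1.765784)=-0.302042, 0.157895×(-1.845827)=-0.291446, 0.276316×(-1.286211)=-0.355400.
Sum = -1.581473, so H' = 1.5815.

1.5815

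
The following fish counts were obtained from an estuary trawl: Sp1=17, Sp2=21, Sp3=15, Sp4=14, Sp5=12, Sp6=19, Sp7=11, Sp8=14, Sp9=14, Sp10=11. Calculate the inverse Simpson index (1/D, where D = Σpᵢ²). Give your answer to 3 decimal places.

Total N = 17+21+15+14+12+19+11+14+14+11 = 148, so the proportions are 0.1148649, 0.1418919, 0.1013514, 0.0945946, 0.0810811, 0.1283784, 0.0743243, 0.0945946, 0.0945946, 0.0743243 (working shown to 7 dp, full precision carried).
D = 0.1148649² + 0.1418919² + 0.1013514² + 0.0945946² + 0.0810811² + 0.1283784² + 0.0743243² + 0.0945946² + 0.0945946² + 0.0743243² = 0.0131939 + 0.0201333 + 0.0102721 + 0.0089481 + 0.0065741 + 0.0164810 + 0.0055241 + 0.0089481 + 0.0089481 + 0.0055241 = 0.1045471.
So 1/D = 9.56507, i.e. 9.565 to 3 decimal places.

9.565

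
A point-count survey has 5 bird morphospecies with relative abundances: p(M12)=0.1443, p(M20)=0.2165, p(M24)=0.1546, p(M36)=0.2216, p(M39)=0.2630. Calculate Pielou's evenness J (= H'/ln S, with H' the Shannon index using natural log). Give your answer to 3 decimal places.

0.984

H' = −Σ pᵢ ln pᵢ = −((-0.27934) + (-0.33128) + (-0.28862) + (-0.33392) + (-0.35126)) = 1.58444 (working shown to 5 dp, full precision carried).
With S = 5 species, ln S = 1.60944, so J = 1.58444/1.60944 = 0.98447, i.e. 0.984 to 3 decimal places.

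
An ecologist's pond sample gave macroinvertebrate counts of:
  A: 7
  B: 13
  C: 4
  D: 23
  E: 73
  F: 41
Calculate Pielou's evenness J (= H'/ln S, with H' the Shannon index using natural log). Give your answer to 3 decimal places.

0.790

Total N = 7+13+4+23+73+41 = 161, so the proportions are 0.04348, 0.08075, 0.02484, 0.14286, 0.45342, 0.25466 (working shown to 5 dp, full precision carried).
H' = −Σ pᵢ ln pᵢ = −((-0.13633) + (-0.20319) + (-0.09180) + (-0.27799) + (-0.35863) + (-0.34833)) = 1.41627.
With S = 6 species, ln S = 1.79176, so J = 1.41627/1.79176 = 0.79043, i.e. 0.790 to 3 decimal places.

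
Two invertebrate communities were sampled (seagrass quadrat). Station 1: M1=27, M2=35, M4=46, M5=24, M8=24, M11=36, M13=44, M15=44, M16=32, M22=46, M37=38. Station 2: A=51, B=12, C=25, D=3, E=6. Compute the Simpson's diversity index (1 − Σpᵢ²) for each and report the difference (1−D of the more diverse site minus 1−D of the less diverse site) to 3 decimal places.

Station 1: N=396, proportions 0.06818, 0.08838, 0.11616, 0.06061, 0.06061, 0.09091, 0.11111, 0.11111, 0.08081, 0.11616, 0.09596, giving 1−D = 0.90451 (working shown to 5 dp, full precision carried).
Station 2: N=97, proportions 0.52577, 0.12371, 0.25773, 0.03093, 0.06186, giving 1−D = 0.63705.
Difference = |0.90451 − 0.63705| = 0.26746, i.e. 0.267 to 3 decimal places.

0.267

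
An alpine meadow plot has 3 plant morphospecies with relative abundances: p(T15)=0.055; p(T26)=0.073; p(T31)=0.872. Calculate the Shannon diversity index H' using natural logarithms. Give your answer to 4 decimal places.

0.4700

Each pᵢ ln pᵢ term (working shown to 6 dp, full precision carried): 0.055×(-2.900422)=-0.159523, 0.073×(-2.617296)=-0.191063, 0.872×(-0.136966)=-0.119434.
Sum = -0.470020, so H' = 0.4700.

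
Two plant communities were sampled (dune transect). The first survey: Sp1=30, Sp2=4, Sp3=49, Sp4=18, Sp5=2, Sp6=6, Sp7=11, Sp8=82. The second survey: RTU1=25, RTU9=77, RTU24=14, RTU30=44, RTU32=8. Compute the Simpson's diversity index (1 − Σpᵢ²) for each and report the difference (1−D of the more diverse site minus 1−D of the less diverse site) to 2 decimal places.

The first survey: N=202, proportions 0.148515, 0.019802, 0.242574, 0.089109, 0.009901, 0.029703, 0.054455, 0.405941, giving 1−D = 0.742035 (working shown to 6 dp, full precision carried).
The second survey: N=168, proportions 0.14881, 0.458333, 0.083333, 0.261905, 0.047619, giving 1−D = 0.689980.
Difference = |0.742035 − 0.689980| = 0.052055, i.e. 0.05 to 2 decimal places.

0.05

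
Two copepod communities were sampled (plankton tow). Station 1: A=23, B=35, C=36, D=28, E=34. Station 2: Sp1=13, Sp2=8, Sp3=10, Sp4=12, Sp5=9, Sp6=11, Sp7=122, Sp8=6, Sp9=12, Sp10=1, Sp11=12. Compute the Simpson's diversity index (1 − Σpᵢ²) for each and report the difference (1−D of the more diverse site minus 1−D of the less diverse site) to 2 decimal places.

0.14

Station 1: N=156, proportions 0.1474, 0.2244, 0.2308, 0.1795, 0.2179, giving 1−D = 0.7950 (working shown to 4 dp, full precision carried).
Station 2: N=216, proportions 0.0602, 0.037, 0.0463, 0.0556, 0.0417, 0.0509, 0.5648, 0.0278, 0.0556, 0.0046, 0.0556, giving 1−D = 0.6595.
Difference = |0.7950 − 0.6595| = 0.1355, i.e. 0.14 to 2 decimal places.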